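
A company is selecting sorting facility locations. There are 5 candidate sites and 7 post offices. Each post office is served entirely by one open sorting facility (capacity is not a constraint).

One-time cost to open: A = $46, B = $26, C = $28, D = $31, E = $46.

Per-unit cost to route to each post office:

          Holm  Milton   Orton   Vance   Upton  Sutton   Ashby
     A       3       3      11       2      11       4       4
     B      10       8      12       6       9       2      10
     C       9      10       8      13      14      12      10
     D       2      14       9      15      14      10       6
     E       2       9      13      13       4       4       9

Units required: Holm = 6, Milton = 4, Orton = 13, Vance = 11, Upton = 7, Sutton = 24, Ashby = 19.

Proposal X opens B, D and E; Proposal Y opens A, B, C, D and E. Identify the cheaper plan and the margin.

Proposal Y is cheaper by 41.

Proposal X: {B, D, E}: Holm→D 2·6=12, Milton→B 8·4=32, Orton→D 9·13=117, Vance→B 6·11=66, Upton→E 4·7=28, Sutton→B 2·24=48, Ashby→D 6·19=114. Service 417; fixed 103; total 520.
Proposal Y: {A, B, C, D, E}: Holm→D 2·6=12, Milton→A 3·4=12, Orton→C 8·13=104, Vance→A 2·11=22, Upton→E 4·7=28, Sutton→B 2·24=48, Ashby→A 4·19=76. Service 302; fixed 177; total 479.
Difference: |520 − 479| = 41.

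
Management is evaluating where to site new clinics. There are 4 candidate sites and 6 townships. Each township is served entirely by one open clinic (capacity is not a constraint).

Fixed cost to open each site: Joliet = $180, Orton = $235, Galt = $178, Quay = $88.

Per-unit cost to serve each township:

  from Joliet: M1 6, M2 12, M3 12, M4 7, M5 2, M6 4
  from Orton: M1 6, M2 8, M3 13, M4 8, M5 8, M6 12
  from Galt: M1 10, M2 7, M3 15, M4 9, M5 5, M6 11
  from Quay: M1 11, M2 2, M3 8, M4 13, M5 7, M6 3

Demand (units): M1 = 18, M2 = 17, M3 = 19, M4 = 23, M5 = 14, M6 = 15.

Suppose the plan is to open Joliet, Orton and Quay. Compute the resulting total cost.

Total cost: 1031

Each township is assigned to its cheapest site among the open ones.
{Joliet, Orton, Quay}: M1→Joliet 6·18=108, M2→Quay 2·17=34, M3→Quay 8·19=152, M4→Joliet 7·23=161, M5→Joliet 2·14=28, M6→Quay 3·15=45. Service 528; fixed 503; total 1031.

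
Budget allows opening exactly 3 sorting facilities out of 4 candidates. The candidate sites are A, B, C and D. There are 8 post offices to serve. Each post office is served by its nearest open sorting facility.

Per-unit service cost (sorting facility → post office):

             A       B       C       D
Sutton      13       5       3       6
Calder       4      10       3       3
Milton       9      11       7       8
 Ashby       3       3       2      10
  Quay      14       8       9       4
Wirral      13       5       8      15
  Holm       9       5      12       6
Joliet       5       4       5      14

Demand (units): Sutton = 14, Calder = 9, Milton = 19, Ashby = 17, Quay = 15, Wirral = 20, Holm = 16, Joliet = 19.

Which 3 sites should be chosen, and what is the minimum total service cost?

Choose B, C and D; total service cost 552.

With exactly 3 open, each post office uses its cheapest among the chosen.
{B, C, D}: Sutton→C 3·14=42, Calder→C 3·9=27, Milton→C 7·19=133, Ashby→C 2·17=34, Quay→D 4·15=60, Wirral→B 5·20=100, Holm→B 5·16=80, Joliet→B 4·19=76. Service cost 552.
{A, B, C}: service cost 612
{A, B, D}: service cost 616
Among all 4 size-3 choices, {B, C, D} is lowest.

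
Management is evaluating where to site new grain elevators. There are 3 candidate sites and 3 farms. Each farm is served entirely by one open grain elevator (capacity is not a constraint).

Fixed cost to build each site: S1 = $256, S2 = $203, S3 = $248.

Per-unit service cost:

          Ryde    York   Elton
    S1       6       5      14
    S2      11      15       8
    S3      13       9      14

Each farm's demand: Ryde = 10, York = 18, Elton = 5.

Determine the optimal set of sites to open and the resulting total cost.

Open S1 only; minimum total cost 476.

For any fixed open set, each farm goes to its cheapest open site; total = fixed + service.
{S1}: Ryde→S1 6·10=60, York→S1 5·18=90, Elton→S1 14·5=70. Service 220; fixed 256; total 476.
{S3}: service 362 + fixed 248 = 610
{S2}: service 420 + fixed 203 = 623
{S1, S2, S3}: Ryde→S1 6·10=60, York→S1 5·18=90, Elton→S2 8·5=40. Service 190; fixed 707; total 897.
(All 7 nonempty subsets were checked; S1 only is lowest.)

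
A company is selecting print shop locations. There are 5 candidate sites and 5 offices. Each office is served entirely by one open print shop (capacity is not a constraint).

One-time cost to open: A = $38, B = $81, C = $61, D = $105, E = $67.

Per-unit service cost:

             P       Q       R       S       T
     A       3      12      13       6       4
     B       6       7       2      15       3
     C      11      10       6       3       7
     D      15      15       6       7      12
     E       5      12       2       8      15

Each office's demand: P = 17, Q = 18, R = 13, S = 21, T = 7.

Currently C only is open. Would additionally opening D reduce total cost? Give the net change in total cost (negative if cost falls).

No — net change +105 (cost rises by 105).

Current service cost with {C}: 557.
Adding D: each office re-picks its cheapest; new service cost 557, saving 0.
Extra fixed cost: 105. Net change = 105 − 0 = 105.
(Totals: 618 → 723.)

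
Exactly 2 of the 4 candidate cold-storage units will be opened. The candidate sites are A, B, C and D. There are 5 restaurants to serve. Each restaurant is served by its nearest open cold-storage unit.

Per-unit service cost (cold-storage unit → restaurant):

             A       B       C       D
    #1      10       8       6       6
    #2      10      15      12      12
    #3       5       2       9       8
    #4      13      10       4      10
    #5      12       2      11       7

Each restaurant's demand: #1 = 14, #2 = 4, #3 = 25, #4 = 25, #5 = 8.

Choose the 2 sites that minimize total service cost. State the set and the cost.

Choose B and C; total service cost 298.

With exactly 2 open, each restaurant uses its cheapest among the chosen.
{B, C}: #1→C 6·14=84, #2→C 12·4=48, #3→B 2·25=50, #4→C 4·25=100, #5→B 2·8=16. Service cost 298.
{A, C}: service cost 437
{B, D}: service cost 448
Among all 6 size-2 choices, {B, C} is lowest.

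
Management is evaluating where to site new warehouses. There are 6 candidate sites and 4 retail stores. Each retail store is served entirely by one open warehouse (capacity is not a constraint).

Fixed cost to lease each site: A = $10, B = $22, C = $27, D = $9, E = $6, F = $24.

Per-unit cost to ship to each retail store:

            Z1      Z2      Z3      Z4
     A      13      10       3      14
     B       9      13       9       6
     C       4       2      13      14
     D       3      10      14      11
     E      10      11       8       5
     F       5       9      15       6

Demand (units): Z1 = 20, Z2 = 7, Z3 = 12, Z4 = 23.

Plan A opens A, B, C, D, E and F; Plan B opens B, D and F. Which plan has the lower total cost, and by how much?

Plan A: {A, B, C, D, E, F}: Z1→D 3·20=60, Z2→C 2·7=14, Z3→A 3·12=36, Z4→E 5·23=115. Service 225; fixed 98; total 323.
Plan B: {B, D, F}: Z1→D 3·20=60, Z2→F 9·7=63, Z3→B 9·12=108, Z4→B 6·23=138. Service 369; fixed 55; total 424.
Difference: |323 − 424| = 101.

Plan A is cheaper by 101.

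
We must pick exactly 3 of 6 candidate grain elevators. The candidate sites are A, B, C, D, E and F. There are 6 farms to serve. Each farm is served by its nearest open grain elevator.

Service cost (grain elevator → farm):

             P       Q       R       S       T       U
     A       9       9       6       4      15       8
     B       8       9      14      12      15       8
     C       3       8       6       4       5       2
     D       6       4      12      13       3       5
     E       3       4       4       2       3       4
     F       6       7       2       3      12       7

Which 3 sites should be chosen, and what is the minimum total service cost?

With exactly 3 open, each farm uses its cheapest among the chosen.
{C, E, F}: P→C 3, Q→E 4, R→F 2, S→E 2, T→E 3, U→C 2. Service cost 16.
{C, D, F}: service cost 17
{A, C, E}: service cost 18
Among all 20 size-3 choices, {C, E, F} is lowest.

Choose C, E and F; total service cost 16.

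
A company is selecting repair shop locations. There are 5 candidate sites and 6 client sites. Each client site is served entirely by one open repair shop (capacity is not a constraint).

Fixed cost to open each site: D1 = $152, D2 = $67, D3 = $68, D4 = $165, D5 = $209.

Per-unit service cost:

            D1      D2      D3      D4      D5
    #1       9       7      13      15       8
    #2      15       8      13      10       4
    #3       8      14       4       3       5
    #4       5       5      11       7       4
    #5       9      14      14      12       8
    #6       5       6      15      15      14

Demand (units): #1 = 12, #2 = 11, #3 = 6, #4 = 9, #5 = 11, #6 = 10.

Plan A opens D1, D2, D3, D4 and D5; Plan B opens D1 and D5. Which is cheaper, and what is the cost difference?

Plan B is cheaper by 276.

Plan A: {D1, D2, D3, D4, D5}: #1→D2 7·12=84, #2→D5 4·11=44, #3→D4 3·6=18, #4→D5 4·9=36, #5→D5 8·11=88, #6→D1 5·10=50. Service 320; fixed 661; total 981.
Plan B: {D1, D5}: #1→D5 8·12=96, #2→D5 4·11=44, #3→D5 5·6=30, #4→D5 4·9=36, #5→D5 8·11=88, #6→D1 5·10=50. Service 344; fixed 361; total 705.
Difference: |981 − 705| = 276.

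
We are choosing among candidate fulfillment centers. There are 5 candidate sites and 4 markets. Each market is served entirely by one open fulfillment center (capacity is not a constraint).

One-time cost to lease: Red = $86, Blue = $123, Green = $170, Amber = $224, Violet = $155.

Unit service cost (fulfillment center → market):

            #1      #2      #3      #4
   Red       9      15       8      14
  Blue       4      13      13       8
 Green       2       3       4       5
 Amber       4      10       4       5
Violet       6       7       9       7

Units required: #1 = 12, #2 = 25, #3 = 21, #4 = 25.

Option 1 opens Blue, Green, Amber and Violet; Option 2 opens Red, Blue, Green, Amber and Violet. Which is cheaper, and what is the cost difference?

Option 1 is cheaper by 86.

Option 1: {Blue, Green, Amber, Violet}: #1→Green 2·12=24, #2→Green 3·25=75, #3→Green 4·21=84, #4→Green 5·25=125. Service 308; fixed 672; total 980.
Option 2: {Red, Blue, Green, Amber, Violet}: #1→Green 2·12=24, #2→Green 3·25=75, #3→Green 4·21=84, #4→Green 5·25=125. Service 308; fixed 758; total 1066.
Difference: |980 − 1066| = 86.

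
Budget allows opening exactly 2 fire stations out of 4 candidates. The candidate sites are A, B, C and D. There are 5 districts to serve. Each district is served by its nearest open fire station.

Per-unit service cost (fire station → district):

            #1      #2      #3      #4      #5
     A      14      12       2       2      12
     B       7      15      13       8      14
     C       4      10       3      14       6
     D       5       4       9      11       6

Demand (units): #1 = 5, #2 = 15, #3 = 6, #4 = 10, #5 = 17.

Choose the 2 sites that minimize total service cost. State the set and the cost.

Choose A and D; total service cost 219.

With exactly 2 open, each district uses its cheapest among the chosen.
{A, D}: #1→D 5·5=25, #2→D 4·15=60, #3→A 2·6=12, #4→A 2·10=20, #5→D 6·17=102. Service cost 219.
{A, C}: service cost 304
{C, D}: service cost 310
Among all 6 size-2 choices, {A, D} is lowest.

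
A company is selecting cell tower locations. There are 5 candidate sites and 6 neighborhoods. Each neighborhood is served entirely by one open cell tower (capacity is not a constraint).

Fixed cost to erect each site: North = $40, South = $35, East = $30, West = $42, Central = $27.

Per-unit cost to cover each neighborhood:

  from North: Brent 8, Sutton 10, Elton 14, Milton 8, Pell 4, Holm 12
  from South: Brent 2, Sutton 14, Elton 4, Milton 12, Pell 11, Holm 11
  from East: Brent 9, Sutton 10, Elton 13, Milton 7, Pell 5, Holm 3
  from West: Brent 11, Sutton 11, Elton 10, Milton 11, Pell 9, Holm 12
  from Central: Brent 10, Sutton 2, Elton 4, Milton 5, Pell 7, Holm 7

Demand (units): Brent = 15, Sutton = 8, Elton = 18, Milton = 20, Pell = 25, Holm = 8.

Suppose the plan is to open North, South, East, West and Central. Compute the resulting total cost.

Each neighborhood is assigned to its cheapest site among the open ones.
{North, South, East, West, Central}: Brent→South 2·15=30, Sutton→Central 2·8=16, Elton→South 4·18=72, Milton→Central 5·20=100, Pell→North 4·25=100, Holm→East 3·8=24. Service 342; fixed 174; total 516.

Total cost: 516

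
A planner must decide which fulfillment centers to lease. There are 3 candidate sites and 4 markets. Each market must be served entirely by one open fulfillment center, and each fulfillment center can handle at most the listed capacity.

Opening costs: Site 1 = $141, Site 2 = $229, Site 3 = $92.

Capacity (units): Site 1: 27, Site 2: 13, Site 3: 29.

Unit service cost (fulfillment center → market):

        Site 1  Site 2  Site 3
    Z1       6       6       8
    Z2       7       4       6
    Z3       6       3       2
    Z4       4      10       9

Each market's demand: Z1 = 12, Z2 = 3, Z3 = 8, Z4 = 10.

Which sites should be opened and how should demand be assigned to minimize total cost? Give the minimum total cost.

Minimum total cost: 379

Open {Site 1, Site 3}: Z1→Site 1 6·12=72, Z2→Site 3 6·3=18, Z3→Site 3 2·8=16, Z4→Site 1 4·10=40.
Loads: Site 1 carries 22/27, Site 3 carries 11/29. Service 146; fixed 233; total 379.
Next best feasible plan costs 382.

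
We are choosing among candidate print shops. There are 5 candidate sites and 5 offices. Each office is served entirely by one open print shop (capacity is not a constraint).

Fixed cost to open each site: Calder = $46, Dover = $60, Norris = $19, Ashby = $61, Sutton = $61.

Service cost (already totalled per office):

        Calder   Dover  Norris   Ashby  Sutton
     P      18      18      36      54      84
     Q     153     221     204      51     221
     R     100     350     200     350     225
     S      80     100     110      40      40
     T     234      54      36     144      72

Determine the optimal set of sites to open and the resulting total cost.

Open Calder, Norris and Ashby; minimum total cost 371.

For any fixed open set, each office goes to its cheapest open site; total = fixed + service.
{Calder, Norris, Ashby}: P→Calder 18, Q→Ashby 51, R→Calder 100, S→Ashby 40, T→Norris 36. Service 245; fixed 126; total 371.
{Calder, Dover, Ashby}: P→Calder 18, Q→Ashby 51, R→Calder 100, S→Ashby 40, T→Dover 54. Service 263; fixed 167; total 430.
{Calder, Dover, Norris, Ashby}: P→Calder 18, Q→Ashby 51, R→Calder 100, S→Ashby 40, T→Norris 36. Service 245; fixed 186; total 431.
{Calder, Dover, Norris, Ashby, Sutton}: service 245 + fixed 247 = 492
No other subset beats 371.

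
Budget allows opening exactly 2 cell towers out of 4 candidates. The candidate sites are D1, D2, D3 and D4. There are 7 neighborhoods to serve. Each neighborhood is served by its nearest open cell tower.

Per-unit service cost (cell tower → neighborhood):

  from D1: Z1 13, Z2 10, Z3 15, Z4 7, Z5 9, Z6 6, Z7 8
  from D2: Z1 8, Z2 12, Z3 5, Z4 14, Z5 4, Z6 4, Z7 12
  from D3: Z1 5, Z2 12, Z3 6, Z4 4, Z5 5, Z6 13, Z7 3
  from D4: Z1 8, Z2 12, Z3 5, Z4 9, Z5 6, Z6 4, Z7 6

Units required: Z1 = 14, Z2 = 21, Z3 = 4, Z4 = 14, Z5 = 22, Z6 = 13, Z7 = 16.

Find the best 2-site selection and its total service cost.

Choose D2 and D3; total service cost 586.

With exactly 2 open, each neighborhood uses its cheapest among the chosen.
{D2, D3}: Z1→D3 5·14=70, Z2→D2 12·21=252, Z3→D2 5·4=20, Z4→D3 4·14=56, Z5→D2 4·22=88, Z6→D2 4·13=52, Z7→D3 3·16=48. Service cost 586.
{D1, D3}: service cost 596
{D3, D4}: service cost 608
Among all 6 size-2 choices, {D2, D3} is lowest.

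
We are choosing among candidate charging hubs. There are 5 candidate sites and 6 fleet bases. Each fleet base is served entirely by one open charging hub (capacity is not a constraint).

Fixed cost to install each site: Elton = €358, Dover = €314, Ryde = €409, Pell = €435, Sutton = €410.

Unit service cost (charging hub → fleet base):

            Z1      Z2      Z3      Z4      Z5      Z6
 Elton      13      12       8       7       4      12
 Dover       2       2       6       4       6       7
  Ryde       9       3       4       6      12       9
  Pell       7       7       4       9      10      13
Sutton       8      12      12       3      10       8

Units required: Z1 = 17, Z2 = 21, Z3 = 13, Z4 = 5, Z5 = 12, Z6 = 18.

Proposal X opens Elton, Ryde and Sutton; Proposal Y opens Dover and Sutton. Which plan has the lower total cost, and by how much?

Proposal Y is cheaper by 544.

Proposal X: {Elton, Ryde, Sutton}: Z1→Sutton 8·17=136, Z2→Ryde 3·21=63, Z3→Ryde 4·13=52, Z4→Sutton 3·5=15, Z5→Elton 4·12=48, Z6→Sutton 8·18=144. Service 458; fixed 1177; total 1635.
Proposal Y: {Dover, Sutton}: Z1→Dover 2·17=34, Z2→Dover 2·21=42, Z3→Dover 6·13=78, Z4→Sutton 3·5=15, Z5→Dover 6·12=72, Z6→Dover 7·18=126. Service 367; fixed 724; total 1091.
Difference: |1635 − 1091| = 544.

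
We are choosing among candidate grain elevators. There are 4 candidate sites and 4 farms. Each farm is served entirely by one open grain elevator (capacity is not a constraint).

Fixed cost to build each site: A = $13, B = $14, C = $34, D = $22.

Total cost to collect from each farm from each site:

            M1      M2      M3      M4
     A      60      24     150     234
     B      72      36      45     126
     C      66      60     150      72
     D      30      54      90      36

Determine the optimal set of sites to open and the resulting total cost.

For any fixed open set, each farm goes to its cheapest open site; total = fixed + service.
{B, D}: M1→D 30, M2→B 36, M3→B 45, M4→D 36. Service 147; fixed 36; total 183.
{A, B, D}: service 135 + fixed 49 = 184
{A, D}: service 180 + fixed 35 = 215
{A, B, C, D}: service 135 + fixed 83 = 218
No other subset beats 183.

Open B and D; minimum total cost 183.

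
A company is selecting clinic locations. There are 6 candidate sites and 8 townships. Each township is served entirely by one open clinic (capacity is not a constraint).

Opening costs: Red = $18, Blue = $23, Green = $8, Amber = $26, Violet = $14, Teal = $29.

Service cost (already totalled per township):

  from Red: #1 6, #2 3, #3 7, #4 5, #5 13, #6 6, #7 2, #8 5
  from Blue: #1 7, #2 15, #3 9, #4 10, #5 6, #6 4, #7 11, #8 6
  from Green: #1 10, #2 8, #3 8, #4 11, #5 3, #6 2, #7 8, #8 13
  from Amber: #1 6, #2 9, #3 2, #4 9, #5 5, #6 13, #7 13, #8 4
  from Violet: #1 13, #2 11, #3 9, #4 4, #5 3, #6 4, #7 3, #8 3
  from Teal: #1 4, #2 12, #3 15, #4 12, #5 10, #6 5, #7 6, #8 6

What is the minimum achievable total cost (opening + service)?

Minimum total cost: 59

For any fixed open set, each township goes to its cheapest open site; total = fixed + service.
{Red, Green}: #1→Red 6, #2→Red 3, #3→Red 7, #4→Red 5, #5→Green 3, #6→Green 2, #7→Red 2, #8→Red 5. Service 33; fixed 26; total 59.
{Green, Violet}: #1→Green 10, #2→Green 8, #3→Green 8, #4→Violet 4, #5→Green 3, #6→Green 2, #7→Violet 3, #8→Violet 3. Service 41; fixed 22; total 63.
{Red, Violet}: service 32 + fixed 32 = 64
{Red, Blue, Green, Amber, Violet, Teal}: service 23 + fixed 118 = 141
No other subset beats 59.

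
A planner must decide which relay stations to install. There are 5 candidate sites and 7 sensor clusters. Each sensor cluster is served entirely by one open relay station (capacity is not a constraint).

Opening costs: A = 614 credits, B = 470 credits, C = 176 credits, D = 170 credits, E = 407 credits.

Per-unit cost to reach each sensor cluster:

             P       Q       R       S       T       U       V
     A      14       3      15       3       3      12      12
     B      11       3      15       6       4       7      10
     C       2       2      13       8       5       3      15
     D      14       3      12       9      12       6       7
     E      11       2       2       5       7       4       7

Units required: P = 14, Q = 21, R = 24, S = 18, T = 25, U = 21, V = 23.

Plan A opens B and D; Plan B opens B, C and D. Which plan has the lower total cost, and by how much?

Plan B is cheaper by 34.

Plan A: {B, D}: P→B 11·14=154, Q→B 3·21=63, R→D 12·24=288, S→B 6·18=108, T→B 4·25=100, U→D 6·21=126, V→D 7·23=161. Service 1000; fixed 640; total 1640.
Plan B: {B, C, D}: P→C 2·14=28, Q→C 2·21=42, R→D 12·24=288, S→B 6·18=108, T→B 4·25=100, U→C 3·21=63, V→D 7·23=161. Service 790; fixed 816; total 1606.
Difference: |1640 − 1606| = 34.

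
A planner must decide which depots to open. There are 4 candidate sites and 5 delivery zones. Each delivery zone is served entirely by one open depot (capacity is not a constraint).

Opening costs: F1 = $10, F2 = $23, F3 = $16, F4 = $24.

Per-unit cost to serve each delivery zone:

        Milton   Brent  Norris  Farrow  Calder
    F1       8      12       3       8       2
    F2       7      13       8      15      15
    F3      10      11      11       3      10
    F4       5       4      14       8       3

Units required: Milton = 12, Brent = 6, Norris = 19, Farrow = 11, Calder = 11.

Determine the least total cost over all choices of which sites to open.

Minimum total cost: 246

For any fixed open set, each delivery zone goes to its cheapest open site; total = fixed + service.
{F1, F3, F4}: Milton→F4 5·12=60, Brent→F4 4·6=24, Norris→F1 3·19=57, Farrow→F3 3·11=33, Calder→F1 2·11=22. Service 196; fixed 50; total 246.
{F1, F2, F3, F4}: service 196 + fixed 73 = 269
{F1, F4}: service 251 + fixed 34 = 285
{F1}: service 335 + fixed 10 = 345
No other subset beats 246.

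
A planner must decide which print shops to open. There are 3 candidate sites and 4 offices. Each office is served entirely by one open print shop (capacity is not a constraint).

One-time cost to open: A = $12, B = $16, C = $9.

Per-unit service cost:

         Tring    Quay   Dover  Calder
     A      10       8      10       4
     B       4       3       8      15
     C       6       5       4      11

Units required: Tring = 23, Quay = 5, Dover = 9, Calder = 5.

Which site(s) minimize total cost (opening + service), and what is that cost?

Open A, B and C; minimum total cost 200.

For any fixed open set, each office goes to its cheapest open site; total = fixed + service.
{A, B, C}: Tring→B 4·23=92, Quay→B 3·5=15, Dover→C 4·9=36, Calder→A 4·5=20. Service 163; fixed 37; total 200.
{B, C}: service 198 + fixed 25 = 223
{A, B}: Tring→B 4·23=92, Quay→B 3·5=15, Dover→B 8·9=72, Calder→A 4·5=20. Service 199; fixed 28; total 227.
{C}: service 254 + fixed 9 = 263
No other subset beats 200.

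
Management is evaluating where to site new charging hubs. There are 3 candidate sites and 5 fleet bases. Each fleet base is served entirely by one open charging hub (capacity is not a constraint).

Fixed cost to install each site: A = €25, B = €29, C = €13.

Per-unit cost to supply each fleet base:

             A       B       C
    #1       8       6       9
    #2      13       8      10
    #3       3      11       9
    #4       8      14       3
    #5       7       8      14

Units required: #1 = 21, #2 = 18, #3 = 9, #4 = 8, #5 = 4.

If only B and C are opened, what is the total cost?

Each fleet base is assigned to its cheapest site among the open ones.
{B, C}: #1→B 6·21=126, #2→B 8·18=144, #3→C 9·9=81, #4→C 3·8=24, #5→B 8·4=32. Service 407; fixed 42; total 449.

Total cost: 449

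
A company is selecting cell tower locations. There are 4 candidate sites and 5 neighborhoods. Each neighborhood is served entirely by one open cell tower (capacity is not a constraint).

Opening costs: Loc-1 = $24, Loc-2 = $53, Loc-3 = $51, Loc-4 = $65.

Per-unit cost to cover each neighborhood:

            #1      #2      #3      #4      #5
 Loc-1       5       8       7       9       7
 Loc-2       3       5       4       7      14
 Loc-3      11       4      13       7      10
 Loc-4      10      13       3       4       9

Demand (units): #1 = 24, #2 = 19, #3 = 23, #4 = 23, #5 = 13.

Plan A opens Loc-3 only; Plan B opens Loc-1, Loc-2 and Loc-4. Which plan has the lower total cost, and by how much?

Plan A: {Loc-3}: #1→Loc-3 11·24=264, #2→Loc-3 4·19=76, #3→Loc-3 13·23=299, #4→Loc-3 7·23=161, #5→Loc-3 10·13=130. Service 930; fixed 51; total 981.
Plan B: {Loc-1, Loc-2, Loc-4}: #1→Loc-2 3·24=72, #2→Loc-2 5·19=95, #3→Loc-4 3·23=69, #4→Loc-4 4·23=92, #5→Loc-1 7·13=91. Service 419; fixed 142; total 561.
Difference: |981 − 561| = 420.

Plan B is cheaper by 420.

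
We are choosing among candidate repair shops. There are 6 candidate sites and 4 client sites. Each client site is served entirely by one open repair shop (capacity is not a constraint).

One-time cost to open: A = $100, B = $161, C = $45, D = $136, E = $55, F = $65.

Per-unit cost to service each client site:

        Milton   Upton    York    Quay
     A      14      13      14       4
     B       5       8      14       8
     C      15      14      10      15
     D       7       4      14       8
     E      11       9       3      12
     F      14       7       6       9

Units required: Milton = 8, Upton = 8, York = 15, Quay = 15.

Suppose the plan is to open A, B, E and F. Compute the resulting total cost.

Each client site is assigned to its cheapest site among the open ones.
{A, B, E, F}: Milton→B 5·8=40, Upton→F 7·8=56, York→E 3·15=45, Quay→A 4·15=60. Service 201; fixed 381; total 582.

Total cost: 582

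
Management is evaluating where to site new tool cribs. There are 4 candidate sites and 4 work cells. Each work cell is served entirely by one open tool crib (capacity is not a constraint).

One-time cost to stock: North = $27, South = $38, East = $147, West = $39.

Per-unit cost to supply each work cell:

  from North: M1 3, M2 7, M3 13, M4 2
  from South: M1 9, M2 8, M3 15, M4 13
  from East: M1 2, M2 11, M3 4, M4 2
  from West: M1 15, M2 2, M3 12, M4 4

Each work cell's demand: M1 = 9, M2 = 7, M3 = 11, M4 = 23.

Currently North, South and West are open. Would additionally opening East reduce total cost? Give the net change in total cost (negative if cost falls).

No — net change +50 (cost rises by 50).

Current service cost with {North, South, West}: 219.
Adding East: each work cell re-picks its cheapest; new service cost 122, saving 97.
Extra fixed cost: 147. Net change = 147 − 97 = 50.
(Totals: 323 → 373.)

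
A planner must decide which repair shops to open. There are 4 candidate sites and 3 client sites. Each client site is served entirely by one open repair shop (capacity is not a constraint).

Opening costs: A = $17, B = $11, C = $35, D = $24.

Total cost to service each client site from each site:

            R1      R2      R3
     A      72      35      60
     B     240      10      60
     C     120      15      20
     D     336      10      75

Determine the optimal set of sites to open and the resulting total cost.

For any fixed open set, each client site goes to its cheapest open site; total = fixed + service.
{A, C}: R1→A 72, R2→C 15, R3→C 20. Service 107; fixed 52; total 159.
{A, B, C}: service 102 + fixed 63 = 165
{A, B}: service 142 + fixed 28 = 170
{A, B, C, D}: service 102 + fixed 87 = 189
(All 15 nonempty subsets were checked; A and C is lowest.)

Open A and C; minimum total cost 159.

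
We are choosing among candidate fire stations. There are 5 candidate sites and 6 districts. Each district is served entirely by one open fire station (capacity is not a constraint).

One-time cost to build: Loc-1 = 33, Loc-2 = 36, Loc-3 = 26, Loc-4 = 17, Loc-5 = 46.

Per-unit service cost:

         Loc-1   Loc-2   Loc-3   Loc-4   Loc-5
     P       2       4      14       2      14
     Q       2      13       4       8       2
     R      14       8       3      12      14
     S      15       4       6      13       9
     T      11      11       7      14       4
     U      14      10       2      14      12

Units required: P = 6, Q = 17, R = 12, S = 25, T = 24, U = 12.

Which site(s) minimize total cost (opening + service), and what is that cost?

For any fixed open set, each district goes to its cheapest open site; total = fixed + service.
{Loc-2, Loc-3, Loc-5}: P→Loc-2 4·6=24, Q→Loc-5 2·17=34, R→Loc-3 3·12=36, S→Loc-2 4·25=100, T→Loc-5 4·24=96, U→Loc-3 2·12=24. Service 314; fixed 108; total 422.
{Loc-2, Loc-3, Loc-4, Loc-5}: P→Loc-4 2·6=12, Q→Loc-5 2·17=34, R→Loc-3 3·12=36, S→Loc-2 4·25=100, T→Loc-5 4·24=96, U→Loc-3 2·12=24. Service 302; fixed 125; total 427.
{Loc-3, Loc-4, Loc-5}: P→Loc-4 2·6=12, Q→Loc-5 2·17=34, R→Loc-3 3·12=36, S→Loc-3 6·25=150, T→Loc-5 4·24=96, U→Loc-3 2·12=24. Service 352; fixed 89; total 441.
{Loc-1, Loc-2, Loc-3, Loc-4, Loc-5}: service 302 + fixed 158 = 460
No other subset beats 422.

Open Loc-2, Loc-3 and Loc-5; minimum total cost 422.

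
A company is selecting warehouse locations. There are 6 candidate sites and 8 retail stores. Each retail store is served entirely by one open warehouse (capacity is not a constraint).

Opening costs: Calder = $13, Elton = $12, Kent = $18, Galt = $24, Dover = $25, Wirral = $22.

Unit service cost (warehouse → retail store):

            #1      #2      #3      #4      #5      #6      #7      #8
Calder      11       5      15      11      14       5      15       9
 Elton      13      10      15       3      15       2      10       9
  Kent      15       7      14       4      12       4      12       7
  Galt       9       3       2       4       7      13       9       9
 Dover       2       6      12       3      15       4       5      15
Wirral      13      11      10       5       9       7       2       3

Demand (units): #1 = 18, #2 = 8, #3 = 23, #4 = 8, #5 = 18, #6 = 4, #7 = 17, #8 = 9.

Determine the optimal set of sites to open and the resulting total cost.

Open Galt, Dover and Wirral; minimum total cost 404.

For any fixed open set, each retail store goes to its cheapest open site; total = fixed + service.
{Galt, Dover, Wirral}: #1→Dover 2·18=36, #2→Galt 3·8=24, #3→Galt 2·23=46, #4→Dover 3·8=24, #5→Galt 7·18=126, #6→Dover 4·4=16, #7→Wirral 2·17=34, #8→Wirral 3·9=27. Service 333; fixed 71; total 404.
{Elton, Galt, Dover, Wirral}: #1→Dover 2·18=36, #2→Galt 3·8=24, #3→Galt 2·23=46, #4→Elton 3·8=24, #5→Galt 7·18=126, #6→Elton 2·4=8, #7→Wirral 2·17=34, #8→Wirral 3·9=27. Service 325; fixed 83; total 408.
{Calder, Galt, Dover, Wirral}: #1→Dover 2·18=36, #2→Galt 3·8=24, #3→Galt 2·23=46, #4→Dover 3·8=24, #5→Galt 7·18=126, #6→Dover 4·4=16, #7→Wirral 2·17=34, #8→Wirral 3·9=27. Service 333; fixed 84; total 417.
{Calder, Elton, Kent, Galt, Dover, Wirral}: service 325 + fixed 114 = 439
No other subset beats 404.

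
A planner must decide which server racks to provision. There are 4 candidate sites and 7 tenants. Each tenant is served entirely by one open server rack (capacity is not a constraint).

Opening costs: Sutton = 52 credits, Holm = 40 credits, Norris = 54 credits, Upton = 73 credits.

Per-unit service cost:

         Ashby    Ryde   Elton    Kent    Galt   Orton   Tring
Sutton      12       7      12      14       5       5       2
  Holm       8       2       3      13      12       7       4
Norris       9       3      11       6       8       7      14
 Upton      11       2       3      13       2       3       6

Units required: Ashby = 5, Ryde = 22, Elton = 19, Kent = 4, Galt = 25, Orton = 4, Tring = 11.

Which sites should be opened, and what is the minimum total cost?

Open Upton only; minimum total cost 409.

For any fixed open set, each tenant goes to its cheapest open site; total = fixed + service.
{Upton}: Ashby→Upton 11·5=55, Ryde→Upton 2·22=44, Elton→Upton 3·19=57, Kent→Upton 13·4=52, Galt→Upton 2·25=50, Orton→Upton 3·4=12, Tring→Upton 6·11=66. Service 336; fixed 73; total 409.
{Holm, Upton}: Ashby→Holm 8·5=40, Ryde→Holm 2·22=44, Elton→Holm 3·19=57, Kent→Holm 13·4=52, Galt→Upton 2·25=50, Orton→Upton 3·4=12, Tring→Holm 4·11=44. Service 299; fixed 113; total 412.
{Sutton, Upton}: service 292 + fixed 125 = 417
{Sutton, Holm, Norris, Upton}: service 249 + fixed 219 = 468
(All 15 nonempty subsets were checked; Upton only is lowest.)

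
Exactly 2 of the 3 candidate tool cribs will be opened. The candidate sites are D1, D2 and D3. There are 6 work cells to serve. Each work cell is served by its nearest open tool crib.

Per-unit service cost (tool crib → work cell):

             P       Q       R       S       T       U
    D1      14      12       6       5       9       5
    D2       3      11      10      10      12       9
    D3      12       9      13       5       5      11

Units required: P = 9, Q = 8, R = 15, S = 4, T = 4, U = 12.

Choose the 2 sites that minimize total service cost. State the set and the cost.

With exactly 2 open, each work cell uses its cheapest among the chosen.
{D1, D2}: P→D2 3·9=27, Q→D2 11·8=88, R→D1 6·15=90, S→D1 5·4=20, T→D1 9·4=36, U→D1 5·12=60. Service cost 321.
{D1, D3}: service cost 370
{D2, D3}: service cost 397
Among all 3 size-2 choices, {D1, D2} is lowest.

Choose D1 and D2; total service cost 321.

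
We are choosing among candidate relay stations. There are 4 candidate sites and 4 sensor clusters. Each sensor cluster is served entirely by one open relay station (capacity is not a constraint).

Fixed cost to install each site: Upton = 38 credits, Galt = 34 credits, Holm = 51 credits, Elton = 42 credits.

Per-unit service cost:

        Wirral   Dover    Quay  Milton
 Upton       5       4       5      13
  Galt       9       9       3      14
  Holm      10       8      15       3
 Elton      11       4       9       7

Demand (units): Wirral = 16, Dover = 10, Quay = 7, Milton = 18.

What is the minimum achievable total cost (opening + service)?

For any fixed open set, each sensor cluster goes to its cheapest open site; total = fixed + service.
{Upton, Holm}: Wirral→Upton 5·16=80, Dover→Upton 4·10=40, Quay→Upton 5·7=35, Milton→Holm 3·18=54. Service 209; fixed 89; total 298.
{Upton, Galt, Holm}: Wirral→Upton 5·16=80, Dover→Upton 4·10=40, Quay→Galt 3·7=21, Milton→Holm 3·18=54. Service 195; fixed 123; total 318.
{Upton, Holm, Elton}: Wirral→Upton 5·16=80, Dover→Upton 4·10=40, Quay→Upton 5·7=35, Milton→Holm 3·18=54. Service 209; fixed 131; total 340.
{Upton, Galt, Holm, Elton}: Wirral→Upton 5·16=80, Dover→Upton 4·10=40, Quay→Galt 3·7=21, Milton→Holm 3·18=54. Service 195; fixed 165; total 360.
No other subset beats 298.

Minimum total cost: 298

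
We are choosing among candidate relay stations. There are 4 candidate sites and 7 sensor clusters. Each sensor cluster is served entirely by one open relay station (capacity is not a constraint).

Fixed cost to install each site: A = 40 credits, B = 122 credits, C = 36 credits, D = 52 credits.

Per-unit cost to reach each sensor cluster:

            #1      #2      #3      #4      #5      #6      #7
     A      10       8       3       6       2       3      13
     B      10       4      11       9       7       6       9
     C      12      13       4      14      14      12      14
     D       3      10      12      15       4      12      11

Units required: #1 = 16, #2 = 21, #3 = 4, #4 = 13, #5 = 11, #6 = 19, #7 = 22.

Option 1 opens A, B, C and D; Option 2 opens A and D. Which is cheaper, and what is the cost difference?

Option 1: {A, B, C, D}: #1→D 3·16=48, #2→B 4·21=84, #3→A 3·4=12, #4→A 6·13=78, #5→A 2·11=22, #6→A 3·19=57, #7→B 9·22=198. Service 499; fixed 250; total 749.
Option 2: {A, D}: #1→D 3·16=48, #2→A 8·21=168, #3→A 3·4=12, #4→A 6·13=78, #5→A 2·11=22, #6→A 3·19=57, #7→D 11·22=242. Service 627; fixed 92; total 719.
Difference: |749 − 719| = 30.

Option 2 is cheaper by 30.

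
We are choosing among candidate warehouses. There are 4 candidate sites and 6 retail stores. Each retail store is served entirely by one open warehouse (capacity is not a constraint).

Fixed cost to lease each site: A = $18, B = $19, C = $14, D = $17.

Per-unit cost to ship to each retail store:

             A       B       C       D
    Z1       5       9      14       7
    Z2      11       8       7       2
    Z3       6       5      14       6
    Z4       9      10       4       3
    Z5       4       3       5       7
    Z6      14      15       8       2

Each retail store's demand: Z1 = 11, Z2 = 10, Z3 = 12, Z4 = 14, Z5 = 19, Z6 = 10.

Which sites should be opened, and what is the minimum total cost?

For any fixed open set, each retail store goes to its cheapest open site; total = fixed + service.
{A, B, D}: Z1→A 5·11=55, Z2→D 2·10=20, Z3→B 5·12=60, Z4→D 3·14=42, Z5→B 3·19=57, Z6→D 2·10=20. Service 254; fixed 54; total 308.
{B, D}: Z1→D 7·11=77, Z2→D 2·10=20, Z3→B 5·12=60, Z4→D 3·14=42, Z5→B 3·19=57, Z6→D 2·10=20. Service 276; fixed 36; total 312.
{A, D}: service 285 + fixed 35 = 320
{A, B, C, D}: service 254 + fixed 68 = 322
No other subset beats 308.

Open A, B and D; minimum total cost 308.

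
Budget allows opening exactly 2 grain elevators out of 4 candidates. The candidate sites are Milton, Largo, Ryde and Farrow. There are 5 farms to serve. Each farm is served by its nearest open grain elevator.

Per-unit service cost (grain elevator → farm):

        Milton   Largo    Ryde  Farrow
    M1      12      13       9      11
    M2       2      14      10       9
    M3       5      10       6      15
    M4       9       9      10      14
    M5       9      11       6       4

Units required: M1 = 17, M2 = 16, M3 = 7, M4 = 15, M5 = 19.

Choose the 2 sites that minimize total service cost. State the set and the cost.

Choose Milton and Farrow; total service cost 465.

With exactly 2 open, each farm uses its cheapest among the chosen.
{Milton, Farrow}: M1→Farrow 11·17=187, M2→Milton 2·16=32, M3→Milton 5·7=35, M4→Milton 9·15=135, M5→Farrow 4·19=76. Service cost 465.
{Milton, Ryde}: service cost 469
{Ryde, Farrow}: service cost 565
Among all 6 size-2 choices, {Milton, Farrow} is lowest.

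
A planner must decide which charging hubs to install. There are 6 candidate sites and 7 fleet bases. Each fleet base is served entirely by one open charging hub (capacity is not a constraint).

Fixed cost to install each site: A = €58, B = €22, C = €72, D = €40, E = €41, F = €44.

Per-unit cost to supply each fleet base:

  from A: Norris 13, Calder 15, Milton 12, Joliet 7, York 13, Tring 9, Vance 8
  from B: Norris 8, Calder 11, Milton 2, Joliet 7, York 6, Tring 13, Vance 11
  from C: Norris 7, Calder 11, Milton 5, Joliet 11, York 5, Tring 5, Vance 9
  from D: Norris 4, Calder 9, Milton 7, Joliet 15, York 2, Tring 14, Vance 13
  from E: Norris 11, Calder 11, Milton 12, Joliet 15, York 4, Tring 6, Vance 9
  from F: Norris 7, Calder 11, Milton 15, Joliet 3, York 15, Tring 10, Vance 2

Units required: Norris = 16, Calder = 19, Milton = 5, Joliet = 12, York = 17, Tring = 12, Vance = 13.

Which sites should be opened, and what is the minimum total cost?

Open B, D, E and F; minimum total cost 560.

For any fixed open set, each fleet base goes to its cheapest open site; total = fixed + service.
{B, D, E, F}: Norris→D 4·16=64, Calder→D 9·19=171, Milton→B 2·5=10, Joliet→F 3·12=36, York→D 2·17=34, Tring→E 6·12=72, Vance→F 2·13=26. Service 413; fixed 147; total 560.
{D, E, F}: service 438 + fixed 125 = 563
{B, D, F}: service 461 + fixed 106 = 567
{A, B, C, D, E, F}: Norris→D 4·16=64, Calder→D 9·19=171, Milton→B 2·5=10, Joliet→F 3·12=36, York→D 2·17=34, Tring→C 5·12=60, Vance→F 2·13=26. Service 401; fixed 277; total 678.
No other subset beats 560.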